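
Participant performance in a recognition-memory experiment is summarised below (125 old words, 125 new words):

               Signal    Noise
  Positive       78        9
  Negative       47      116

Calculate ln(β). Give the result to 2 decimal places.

ln β = 1.02

H = 78/125 = 0.6240
FA = 9/125 = 0.0720
z(H) = 0.316
z(FA) = -1.461
ln β = −½·[z(H)² − z(FA)²] = −0.5 × (0.100 − 2.135) = 1.0175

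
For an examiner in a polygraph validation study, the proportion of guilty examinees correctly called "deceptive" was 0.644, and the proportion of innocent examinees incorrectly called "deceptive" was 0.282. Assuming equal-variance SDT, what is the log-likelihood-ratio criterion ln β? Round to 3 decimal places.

ln β = 0.098

z(H) = 0.3692
z(FA) = -0.5769
ln β = −½·[z(H)² − z(FA)²] = −0.5 × (0.1363 − 0.3328) = 0.09825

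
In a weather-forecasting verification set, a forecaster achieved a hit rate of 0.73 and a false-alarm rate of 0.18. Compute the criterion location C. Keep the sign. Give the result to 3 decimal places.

Φ⁻¹(0.73) = 0.6128, Φ⁻¹(0.18) = -0.9154
c = −½·[z(H) + z(FA)] = −0.5 × (0.6128 + (-0.9154)) = 0.1513
c > 0: the forecaster has a conservative response bias.

C = 0.151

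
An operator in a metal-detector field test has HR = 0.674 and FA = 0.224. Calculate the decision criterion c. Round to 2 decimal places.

z(H) = 0.451
z(FA) = -0.759
c = −½·[z(H) + z(FA)] = −0.5 × (0.451 + (-0.759)) = 0.154
c > 0: the operator has a conservative response bias.

c = 0.15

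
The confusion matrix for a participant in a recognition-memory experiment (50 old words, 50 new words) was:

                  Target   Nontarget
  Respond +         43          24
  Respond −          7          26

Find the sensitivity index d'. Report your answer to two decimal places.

d' = 1.13

H = 43/50 = 0.8600
FA = 24/50 = 0.4800
z(H) = 1.080
z(FA) = -0.050
d' = z(H) − z(FA) = 1.080 − (-0.050) = 1.130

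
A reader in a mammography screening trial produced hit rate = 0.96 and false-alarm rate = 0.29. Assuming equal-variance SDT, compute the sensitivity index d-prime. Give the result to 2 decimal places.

Φ⁻¹(H) = 1.7507
Φ⁻¹(FA) = -0.5534
d' = z(H) − z(FA) = 1.7507 − (-0.5534) = 2.3041

d-prime = 2.30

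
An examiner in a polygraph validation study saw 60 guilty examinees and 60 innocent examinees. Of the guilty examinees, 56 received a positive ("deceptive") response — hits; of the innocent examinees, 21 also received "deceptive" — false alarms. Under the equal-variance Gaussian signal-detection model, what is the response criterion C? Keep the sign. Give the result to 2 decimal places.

H = 56/60 = 0.9333
FA = 21/60 = 0.3500
Φ⁻¹(H) = Φ⁻¹(0.9333) = 1.5008
Φ⁻¹(FA) = Φ⁻¹(0.3500) = -0.3853
c = −½·[z(H) + z(FA)] = −0.5 × (1.5008 + (-0.3853)) = -0.55775

C = -0.56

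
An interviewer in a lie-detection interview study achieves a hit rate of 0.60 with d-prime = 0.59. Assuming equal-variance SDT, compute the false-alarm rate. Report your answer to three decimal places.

false-alarm rate = 0.368

z(hit rate) = z(0.60) = 0.2533
z(FA) = z(H) − d' = 0.2533 − 0.59 = -0.3367
false-alarm rate = Φ(-0.3367) = 0.3682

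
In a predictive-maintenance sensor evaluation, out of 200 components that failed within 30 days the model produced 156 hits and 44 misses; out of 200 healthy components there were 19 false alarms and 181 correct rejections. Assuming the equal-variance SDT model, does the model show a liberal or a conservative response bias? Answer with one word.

conservative

z(H) = 0.772, z(FA) = -1.311
c = −½·(z(H) + z(FA)) = 0.2695
c > 0 → conservative criterion (biased toward responding “no”).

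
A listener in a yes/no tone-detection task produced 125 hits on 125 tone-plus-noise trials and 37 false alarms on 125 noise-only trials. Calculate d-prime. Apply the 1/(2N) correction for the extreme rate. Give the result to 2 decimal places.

The hit rate is 125/125 = 1, so apply the 1/(2N) correction: H → 1 − 1/(2·125) = 0.99600.
z(H) = z(0.99600) = 2.652
z(FA) = z(0.29600) = -0.536
d' = 2.652 − (-0.536) = 3.188

d-prime = 3.19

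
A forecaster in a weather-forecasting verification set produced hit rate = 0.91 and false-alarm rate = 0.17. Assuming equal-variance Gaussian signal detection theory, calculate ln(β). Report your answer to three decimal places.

z(H) = z(0.91) = 1.3408
z(FA) = z(0.17) = -0.9542
ln β = −½·[z(H)² − z(FA)²] = −0.5 × (1.7977 − 0.9105) = -0.4436

ln β = -0.444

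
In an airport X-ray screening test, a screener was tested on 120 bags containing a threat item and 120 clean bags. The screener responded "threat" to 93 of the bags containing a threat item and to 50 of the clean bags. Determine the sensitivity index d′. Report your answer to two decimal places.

d′ = 0.97

H = 93/120 = 0.7750
FA = 50/120 = 0.4167
z(H) = 0.7554
z(FA) = -0.2103
d' = z(H) − z(FA) = 0.7554 − (-0.2103) = 0.9657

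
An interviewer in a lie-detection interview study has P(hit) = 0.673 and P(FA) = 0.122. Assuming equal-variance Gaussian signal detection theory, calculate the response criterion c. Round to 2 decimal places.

c = 0.36

z(0.673) = 0.448, z(0.122) = -1.165
c = −½·[z(H) + z(FA)] = −0.5 × (0.448 + (-1.165)) = 0.3585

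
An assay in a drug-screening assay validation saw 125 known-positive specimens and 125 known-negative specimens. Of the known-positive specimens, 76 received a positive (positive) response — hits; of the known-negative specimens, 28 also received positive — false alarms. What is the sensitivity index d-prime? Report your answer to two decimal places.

H = 76/125 = 0.6080
FA = 28/125 = 0.2240
z(0.6080) = 0.2741, z(0.2240) = -0.7588
d' = z(H) − z(FA) = 0.2741 − (-0.7588) = 1.0329

d-prime = 1.03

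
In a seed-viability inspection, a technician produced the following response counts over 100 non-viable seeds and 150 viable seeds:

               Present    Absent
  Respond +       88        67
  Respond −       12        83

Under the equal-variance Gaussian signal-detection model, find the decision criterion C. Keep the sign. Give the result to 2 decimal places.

H = 88/100 = 0.8800
FA = 67/150 = 0.4467
z(H) = z(0.8800) = 1.175
z(FA) = z(0.4467) = -0.134
c = −½·[z(H) + z(FA)] = −0.5 × (1.175 + (-0.134)) = -0.5205

C = -0.52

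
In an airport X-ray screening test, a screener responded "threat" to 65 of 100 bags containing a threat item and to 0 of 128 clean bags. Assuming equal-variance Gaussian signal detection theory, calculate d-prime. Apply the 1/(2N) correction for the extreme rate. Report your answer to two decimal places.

d-prime = 3.05

The false-alarm rate is 0/128 = 0, so apply the 1/(2N) correction: FA → 1/(2·128) = 0.00391.
z(H) = z(0.65000) = 0.385
z(FA) = z(0.00391) = -2.660
d' = 0.385 − (-2.660) = 3.045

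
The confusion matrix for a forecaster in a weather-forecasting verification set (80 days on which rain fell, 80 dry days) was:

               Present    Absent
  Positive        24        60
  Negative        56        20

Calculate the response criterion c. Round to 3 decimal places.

H = 24/80 = 0.3000
FA = 60/80 = 0.7500
Φ⁻¹(0.3000) = -0.5244, Φ⁻¹(0.7500) = 0.6745
c = −½·[z(H) + z(FA)] = −0.5 × (-0.5244 + 0.6745) = -0.07505

c = -0.075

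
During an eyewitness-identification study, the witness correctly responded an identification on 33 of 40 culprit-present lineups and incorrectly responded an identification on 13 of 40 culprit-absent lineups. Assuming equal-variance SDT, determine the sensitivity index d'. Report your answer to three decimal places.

d' = 1.388

H = 33/40 = 0.8250
FA = 13/40 = 0.3250
z(H) = 0.9346
z(FA) = -0.4538
d' = z(H) − z(FA) = 0.9346 − (-0.4538) = 1.3884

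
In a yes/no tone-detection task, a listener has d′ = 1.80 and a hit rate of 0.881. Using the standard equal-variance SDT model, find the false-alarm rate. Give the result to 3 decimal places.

z(hit rate) = z(0.881) = 1.1800
z(FA) = z(H) − d' = 1.1800 − 1.80 = -0.6200
false-alarm rate = Φ(-0.6200) = 0.2676

false-alarm rate = 0.268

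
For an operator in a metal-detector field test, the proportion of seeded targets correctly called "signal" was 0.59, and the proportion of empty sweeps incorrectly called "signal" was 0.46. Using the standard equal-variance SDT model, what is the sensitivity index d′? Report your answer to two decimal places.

d′ = 0.33

Φ⁻¹(H) = Φ⁻¹(0.59) = 0.228
Φ⁻¹(FA) = Φ⁻¹(0.46) = -0.100
d' = z(H) − z(FA) = 0.228 − (-0.100) = 0.328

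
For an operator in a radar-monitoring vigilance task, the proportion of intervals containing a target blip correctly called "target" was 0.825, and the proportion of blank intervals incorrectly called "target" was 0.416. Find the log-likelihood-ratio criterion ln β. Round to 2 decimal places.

z(H) = 0.935
z(FA) = -0.212
ln β = −½·[z(H)² − z(FA)²] = −0.5 × (0.874 − 0.045) = -0.4145

ln β = -0.41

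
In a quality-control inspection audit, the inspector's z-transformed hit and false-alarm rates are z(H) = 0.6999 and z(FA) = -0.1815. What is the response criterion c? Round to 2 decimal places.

c = -0.26

c = −½·[z(H) + z(FA)] = −½·(0.6999 + (-0.1815)) = -0.2592
c < 0: the inspector has a liberal response bias.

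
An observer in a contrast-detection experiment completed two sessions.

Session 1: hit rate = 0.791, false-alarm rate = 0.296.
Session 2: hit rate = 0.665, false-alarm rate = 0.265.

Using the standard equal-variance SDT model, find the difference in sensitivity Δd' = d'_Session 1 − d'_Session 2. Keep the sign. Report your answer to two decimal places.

Session 1: z(0.791) = 0.810, z(0.296) = -0.536, d' = 1.346
Session 2: z(0.665) = 0.426, z(0.265) = -0.628, d' = 1.054
Δd' = d'_Session 1 − d'_Session 2 = 1.346 − 1.054 = 0.292
Session 1 has the higher sensitivity.

Δd' = 0.29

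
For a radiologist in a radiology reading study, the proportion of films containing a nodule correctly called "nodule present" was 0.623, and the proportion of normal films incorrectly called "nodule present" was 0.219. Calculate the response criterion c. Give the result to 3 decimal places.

c = 0.231

Φ⁻¹(H) = Φ⁻¹(0.623) = 0.3134
Φ⁻¹(FA) = Φ⁻¹(0.219) = -0.7756
c = −½·[z(H) + z(FA)] = −0.5 × (0.3134 + (-0.7756)) = 0.2311
c > 0: the radiologist has a conservative response bias.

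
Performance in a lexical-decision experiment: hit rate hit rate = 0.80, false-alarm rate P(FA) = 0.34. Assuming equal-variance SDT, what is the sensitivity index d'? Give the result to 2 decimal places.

d' = 1.25

z(H) = z(0.80) = 0.8416
z(FA) = z(0.34) = -0.4125
d' = z(H) − z(FA) = 0.8416 − (-0.4125) = 1.2541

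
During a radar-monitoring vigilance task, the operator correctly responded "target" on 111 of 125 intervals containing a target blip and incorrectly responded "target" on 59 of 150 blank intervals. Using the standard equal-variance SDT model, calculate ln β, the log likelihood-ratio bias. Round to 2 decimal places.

H = 111/125 = 0.8880
FA = 59/150 = 0.3933
Φ⁻¹(H) = 1.216
Φ⁻¹(FA) = -0.271
ln β = −½·[z(H)² − z(FA)²] = −0.5 × (1.479 − 0.073) = -0.703

ln β = -0.70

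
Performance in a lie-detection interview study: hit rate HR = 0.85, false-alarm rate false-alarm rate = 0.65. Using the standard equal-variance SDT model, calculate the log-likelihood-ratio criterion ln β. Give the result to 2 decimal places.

ln β = -0.46

Φ⁻¹(0.85) = 1.036, Φ⁻¹(0.65) = 0.385
ln β = −½·[z(H)² − z(FA)²] = −0.5 × (1.073 − 0.148) = -0.4625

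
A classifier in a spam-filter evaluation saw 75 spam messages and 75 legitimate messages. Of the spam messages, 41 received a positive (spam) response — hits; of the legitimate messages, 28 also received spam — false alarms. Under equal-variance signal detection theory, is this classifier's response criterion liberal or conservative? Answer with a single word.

conservative

z(H) = 0.117, z(FA) = -0.323
c = −½·(z(H) + z(FA)) = 0.103
c > 0 → conservative criterion (biased toward responding “no”).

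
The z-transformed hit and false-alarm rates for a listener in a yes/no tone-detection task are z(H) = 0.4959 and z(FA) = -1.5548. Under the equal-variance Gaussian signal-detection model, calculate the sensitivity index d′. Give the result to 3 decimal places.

d′ = 2.051

d' = z(H) − z(FA) = 0.4959 − (-1.5548) = 2.0507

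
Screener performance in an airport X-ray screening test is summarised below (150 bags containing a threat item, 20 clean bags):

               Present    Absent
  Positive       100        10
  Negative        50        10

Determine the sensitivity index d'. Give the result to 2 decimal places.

H = 100/150 = 0.6667
FA = 10/20 = 0.5000
z(H) = z(0.6667) = 0.431
z(FA) = z(0.5000) = 0.000
d' = z(H) − z(FA) = 0.431 − 0.000 = 0.431

d' = 0.43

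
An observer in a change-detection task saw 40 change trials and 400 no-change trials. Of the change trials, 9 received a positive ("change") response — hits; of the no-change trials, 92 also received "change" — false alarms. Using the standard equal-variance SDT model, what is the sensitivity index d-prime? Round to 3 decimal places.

H = 9/40 = 0.2250
FA = 92/400 = 0.2300
Φ⁻¹(H) = -0.7554
Φ⁻¹(FA) = -0.7388
d' = z(H) − z(FA) = -0.7554 − (-0.7388) = -0.0166

d-prime = -0.017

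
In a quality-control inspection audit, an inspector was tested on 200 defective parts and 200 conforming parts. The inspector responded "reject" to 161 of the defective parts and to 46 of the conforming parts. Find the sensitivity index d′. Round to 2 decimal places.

d′ = 1.60

H = 161/200 = 0.8050
FA = 46/200 = 0.2300
z(H) = 0.8596
z(FA) = -0.7388
d' = z(H) − z(FA) = 0.8596 − (-0.7388) = 1.5984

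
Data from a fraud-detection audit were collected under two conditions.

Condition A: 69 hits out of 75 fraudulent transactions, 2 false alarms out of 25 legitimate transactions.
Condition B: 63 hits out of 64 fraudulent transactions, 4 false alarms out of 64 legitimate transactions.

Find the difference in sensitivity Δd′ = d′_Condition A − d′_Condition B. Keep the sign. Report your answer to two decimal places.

Δd′ = -0.88

Condition A: z(0.9200) = 1.405, z(0.0800) = -1.405, d' = 2.810
Condition B: z(0.9844) = 2.155, z(0.0625) = -1.534, d' = 3.689
Δd' = d'_Condition A − d'_Condition B = 2.810 − 3.689 = -0.879
Condition B has the higher sensitivity.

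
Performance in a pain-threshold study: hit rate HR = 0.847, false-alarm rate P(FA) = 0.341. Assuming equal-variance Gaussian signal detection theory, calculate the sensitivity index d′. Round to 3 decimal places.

d′ = 1.433

z(H) = 1.0237
z(FA) = -0.4097
d' = z(H) − z(FA) = 1.0237 − (-0.4097) = 1.4334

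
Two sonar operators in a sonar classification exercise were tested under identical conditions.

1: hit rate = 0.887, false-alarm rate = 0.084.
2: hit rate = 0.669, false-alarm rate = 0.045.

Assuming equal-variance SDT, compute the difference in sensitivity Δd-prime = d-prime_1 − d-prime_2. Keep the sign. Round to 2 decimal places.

Δd-prime = 0.46

1: z(0.887) = 1.211, z(0.084) = -1.379, d' = 2.590
2: z(0.669) = 0.437, z(0.045) = -1.695, d' = 2.132
Δd' = d'_1 − d'_2 = 2.590 − 2.132 = 0.458
1 has the higher sensitivity.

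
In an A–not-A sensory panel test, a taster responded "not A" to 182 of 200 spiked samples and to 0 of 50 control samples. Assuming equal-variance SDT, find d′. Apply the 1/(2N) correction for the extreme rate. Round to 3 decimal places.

d′ = 3.667

The false-alarm rate is 0/50 = 0, so apply the 1/(2N) correction: FA → 1/(2·50) = 0.01000.
z(H) = z(0.91000) = 1.3408
z(FA) = z(0.01000) = -2.3263
d' = 1.3408 − (-2.3263) = 3.6671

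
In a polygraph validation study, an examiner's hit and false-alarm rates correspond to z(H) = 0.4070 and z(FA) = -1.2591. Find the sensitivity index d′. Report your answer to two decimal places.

d' = z(H) − z(FA) = 0.4070 − (-1.2591) = 1.6661

d′ = 1.67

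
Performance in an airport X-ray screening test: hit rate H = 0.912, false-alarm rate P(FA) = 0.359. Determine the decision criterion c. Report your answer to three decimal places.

z(H) = z(0.912) = 1.3532
z(FA) = z(0.359) = -0.3611
c = −½·[z(H) + z(FA)] = −0.5 × (1.3532 + (-0.3611)) = -0.49605
c < 0: the screener has a liberal response bias.

c = -0.496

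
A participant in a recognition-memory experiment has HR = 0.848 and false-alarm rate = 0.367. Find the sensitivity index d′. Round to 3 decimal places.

d′ = 1.368

Φ⁻¹(H) = 1.0279
Φ⁻¹(FA) = -0.3398
d' = z(H) − z(FA) = 1.0279 − (-0.3398) = 1.3677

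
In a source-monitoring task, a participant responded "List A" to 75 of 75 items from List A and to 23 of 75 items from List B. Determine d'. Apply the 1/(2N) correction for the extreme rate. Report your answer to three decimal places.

d' = 2.980

The hit rate is 75/75 = 1, so apply the 1/(2N) correction: H → 1 − 1/(2·75) = 0.99333.
z(H) = z(0.99333) = 2.4746
z(FA) = z(0.30667) = -0.5053
d' = 2.4746 − (-0.5053) = 2.9799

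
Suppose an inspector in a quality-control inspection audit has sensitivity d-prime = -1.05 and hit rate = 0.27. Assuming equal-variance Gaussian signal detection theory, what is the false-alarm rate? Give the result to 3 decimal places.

false-alarm rate = 0.669

z(hit rate) = z(0.27) = -0.6128
z(FA) = z(H) − d' = -0.6128 − (-1.05) = 0.4372
false-alarm rate = Φ(0.4372) = 0.6690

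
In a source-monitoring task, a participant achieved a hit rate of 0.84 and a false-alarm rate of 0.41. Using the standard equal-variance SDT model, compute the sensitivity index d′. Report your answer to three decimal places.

z(0.84) = 0.9945, z(0.41) = -0.2275
d' = z(H) − z(FA) = 0.9945 − (-0.2275) = 1.2220

d′ = 1.222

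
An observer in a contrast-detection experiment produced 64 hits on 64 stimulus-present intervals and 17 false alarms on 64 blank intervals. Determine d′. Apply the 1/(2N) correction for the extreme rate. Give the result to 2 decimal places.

The hit rate is 64/64 = 1, so apply the 1/(2N) correction: H → 1 − 1/(2·64) = 0.99219.
z(H) = z(0.99219) = 2.418
z(FA) = z(0.26562) = -0.626
d' = 2.418 − (-0.626) = 3.044

d′ = 3.04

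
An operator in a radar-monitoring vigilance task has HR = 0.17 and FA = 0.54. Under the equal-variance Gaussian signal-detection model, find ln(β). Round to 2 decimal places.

z(H) = -0.954
z(FA) = 0.100
ln β = −½·[z(H)² − z(FA)²] = −0.5 × (0.910 − 0.010) = -0.450

ln β = -0.45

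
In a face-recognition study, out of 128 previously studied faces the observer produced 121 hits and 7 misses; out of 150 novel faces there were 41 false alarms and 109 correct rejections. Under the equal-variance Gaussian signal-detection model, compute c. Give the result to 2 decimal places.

H = 121/128 = 0.9453
FA = 41/150 = 0.2733
z(0.9453) = 1.601, z(0.2733) = -0.603
c = −½·[z(H) + z(FA)] = −0.5 × (1.601 + (-0.603)) = -0.499
c < 0: the observer has a liberal response bias.

c = -0.50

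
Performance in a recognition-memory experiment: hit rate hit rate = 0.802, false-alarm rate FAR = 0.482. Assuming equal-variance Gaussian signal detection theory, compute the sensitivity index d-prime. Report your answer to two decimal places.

d-prime = 0.89

Φ⁻¹(H) = 0.849
Φ⁻¹(FA) = -0.045
d' = z(H) − z(FA) = 0.849 − (-0.045) = 0.894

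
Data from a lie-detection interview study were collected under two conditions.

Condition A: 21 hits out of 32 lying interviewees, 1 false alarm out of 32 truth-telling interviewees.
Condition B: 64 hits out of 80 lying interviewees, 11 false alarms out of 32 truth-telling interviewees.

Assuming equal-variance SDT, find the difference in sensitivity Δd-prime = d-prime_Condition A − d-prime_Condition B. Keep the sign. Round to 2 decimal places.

Δd-prime = 1.02

Condition A: z(0.6562) = 0.402, z(0.0312) = -1.863, d' = 2.265
Condition B: z(0.8000) = 0.842, z(0.3438) = -0.402, d' = 1.244
Δd' = d'_Condition A − d'_Condition B = 2.265 − 1.244 = 1.021
Condition A has the higher sensitivity.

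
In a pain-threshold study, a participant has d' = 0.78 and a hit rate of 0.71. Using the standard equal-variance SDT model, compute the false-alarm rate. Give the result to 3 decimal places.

false-alarm rate = 0.410

z(hit rate) = z(0.71) = 0.5534
z(FA) = z(H) − d' = 0.5534 − 0.78 = -0.2266
false-alarm rate = Φ(-0.2266) = 0.4104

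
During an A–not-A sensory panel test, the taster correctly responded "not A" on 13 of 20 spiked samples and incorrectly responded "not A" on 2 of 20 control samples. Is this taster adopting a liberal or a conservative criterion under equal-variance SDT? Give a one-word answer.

z(H) = 0.385, z(FA) = -1.282
c = −½·(z(H) + z(FA)) = 0.4485
c > 0 → conservative criterion (biased toward responding “no”).

conservative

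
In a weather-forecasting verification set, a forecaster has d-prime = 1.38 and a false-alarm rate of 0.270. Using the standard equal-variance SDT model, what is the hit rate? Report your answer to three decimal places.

z(false-alarm rate) = z(0.270) = -0.6128
z(H) = z(FA) + d' = -0.6128 + 1.38 = 0.7672
hit rate = Φ(0.7672) = 0.7785

hit rate = 0.779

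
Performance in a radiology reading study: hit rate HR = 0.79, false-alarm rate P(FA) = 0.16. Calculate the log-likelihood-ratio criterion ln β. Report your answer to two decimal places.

ln β = 0.17

Φ⁻¹(H) = 0.806
Φ⁻¹(FA) = -0.994
ln β = −½·[z(H)² − z(FA)²] = −0.5 × (0.650 − 0.988) = 0.169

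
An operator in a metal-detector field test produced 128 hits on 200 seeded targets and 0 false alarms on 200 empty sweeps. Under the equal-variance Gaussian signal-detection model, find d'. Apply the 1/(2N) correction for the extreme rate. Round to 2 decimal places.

d' = 3.17

The false-alarm rate is 0/200 = 0, so apply the 1/(2N) correction: FA → 1/(2·200) = 0.00250.
z(H) = z(0.64000) = 0.358
z(FA) = z(0.00250) = -2.807
d' = 0.358 − (-2.807) = 3.165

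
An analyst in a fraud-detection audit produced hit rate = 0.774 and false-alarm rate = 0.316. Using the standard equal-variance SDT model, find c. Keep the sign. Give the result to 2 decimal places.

z(H) = z(0.774) = 0.752
z(FA) = z(0.316) = -0.479
c = −½·[z(H) + z(FA)] = −0.5 × (0.752 + (-0.479)) = -0.1365

c = -0.14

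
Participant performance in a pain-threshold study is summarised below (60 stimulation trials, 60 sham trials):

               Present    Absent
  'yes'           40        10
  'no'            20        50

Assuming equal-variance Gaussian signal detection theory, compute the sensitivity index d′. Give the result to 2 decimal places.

H = 40/60 = 0.6667
FA = 10/60 = 0.1667
z(H) = 0.431
z(FA) = -0.967
d' = z(H) − z(FA) = 0.431 − (-0.967) = 1.398

d′ = 1.40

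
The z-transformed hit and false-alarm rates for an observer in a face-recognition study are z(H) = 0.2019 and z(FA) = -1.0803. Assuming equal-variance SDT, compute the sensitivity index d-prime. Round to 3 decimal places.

d-prime = 1.282

d' = z(H) − z(FA) = 0.2019 − (-1.0803) = 1.2822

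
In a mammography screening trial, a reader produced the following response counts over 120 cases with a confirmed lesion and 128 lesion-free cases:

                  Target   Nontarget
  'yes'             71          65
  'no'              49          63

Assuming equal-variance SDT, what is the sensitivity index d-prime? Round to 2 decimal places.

d-prime = 0.21

H = 71/120 = 0.5917
FA = 65/128 = 0.5078
z(0.5917) = 0.2319, z(0.5078) = 0.0196
d' = z(H) − z(FA) = 0.2319 − 0.0196 = 0.2123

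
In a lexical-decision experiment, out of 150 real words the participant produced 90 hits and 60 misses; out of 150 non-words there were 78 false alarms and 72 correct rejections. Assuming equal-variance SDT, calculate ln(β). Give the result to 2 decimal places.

ln β = -0.03

H = 90/150 = 0.6000
FA = 78/150 = 0.5200
Φ⁻¹(H) = 0.253
Φ⁻¹(FA) = 0.050
ln β = −½·[z(H)² − z(FA)²] = −0.5 × (0.064 − 0.003) = -0.0305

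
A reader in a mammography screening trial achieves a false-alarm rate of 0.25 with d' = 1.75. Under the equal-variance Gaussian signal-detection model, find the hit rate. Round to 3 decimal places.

hit rate = 0.859

z(false-alarm rate) = z(0.25) = -0.6745
z(H) = z(FA) + d' = -0.6745 + 1.75 = 1.0755
hit rate = Φ(1.0755) = 0.8589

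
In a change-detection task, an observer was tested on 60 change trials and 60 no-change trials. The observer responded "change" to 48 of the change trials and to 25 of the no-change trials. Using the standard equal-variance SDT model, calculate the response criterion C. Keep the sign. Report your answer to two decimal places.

C = -0.32

H = 48/60 = 0.8000
FA = 25/60 = 0.4167
z(H) = z(0.8000) = 0.842
z(FA) = z(0.4167) = -0.210
c = −½·[z(H) + z(FA)] = −0.5 × (0.842 + (-0.210)) = -0.316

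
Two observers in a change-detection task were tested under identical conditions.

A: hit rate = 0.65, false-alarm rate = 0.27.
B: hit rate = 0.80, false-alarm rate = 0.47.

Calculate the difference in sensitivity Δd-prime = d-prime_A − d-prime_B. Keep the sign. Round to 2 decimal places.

A: z(0.65) = 0.385, z(0.27) = -0.613, d' = 0.998
B: z(0.80) = 0.842, z(0.47) = -0.075, d' = 0.917
Δd' = d'_A − d'_B = 0.998 − 0.917 = 0.081
A has the higher sensitivity.

Δd-prime = 0.08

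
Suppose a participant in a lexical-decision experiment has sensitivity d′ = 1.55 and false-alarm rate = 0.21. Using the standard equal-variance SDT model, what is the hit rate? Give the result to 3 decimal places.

hit rate = 0.771

z(false-alarm rate) = z(0.21) = -0.8064
z(H) = z(FA) + d' = -0.8064 + 1.55 = 0.7436
hit rate = Φ(0.7436) = 0.7714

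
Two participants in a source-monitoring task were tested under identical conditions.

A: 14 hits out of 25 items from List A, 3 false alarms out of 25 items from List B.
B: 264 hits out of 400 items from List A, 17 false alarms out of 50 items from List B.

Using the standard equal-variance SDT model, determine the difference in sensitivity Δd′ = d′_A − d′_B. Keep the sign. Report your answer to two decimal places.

Δd′ = 0.50

A: z(0.5600) = 0.151, z(0.1200) = -1.175, d' = 1.326
B: z(0.6600) = 0.412, z(0.3400) = -0.412, d' = 0.824
Δd' = d'_A − d'_B = 1.326 − 0.824 = 0.502
A has the higher sensitivity.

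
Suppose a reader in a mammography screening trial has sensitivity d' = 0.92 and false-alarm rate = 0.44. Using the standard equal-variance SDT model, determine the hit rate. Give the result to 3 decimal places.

hit rate = 0.779

z(false-alarm rate) = z(0.44) = -0.1510
z(H) = z(FA) + d' = -0.1510 + 0.92 = 0.7690
hit rate = Φ(0.7690) = 0.7791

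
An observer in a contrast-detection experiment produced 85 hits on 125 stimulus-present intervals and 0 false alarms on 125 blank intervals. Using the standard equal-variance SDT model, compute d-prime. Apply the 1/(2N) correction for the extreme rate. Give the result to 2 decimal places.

d-prime = 3.12

The false-alarm rate is 0/125 = 0, so apply the 1/(2N) correction: FA → 1/(2·125) = 0.00400.
z(H) = z(0.68000) = 0.468
z(FA) = z(0.00400) = -2.652
d' = 0.468 − (-2.652) = 3.120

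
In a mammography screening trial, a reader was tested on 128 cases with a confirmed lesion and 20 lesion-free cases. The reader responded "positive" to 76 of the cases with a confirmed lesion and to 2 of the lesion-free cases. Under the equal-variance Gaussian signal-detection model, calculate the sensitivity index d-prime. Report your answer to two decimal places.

d-prime = 1.52

H = 76/128 = 0.5938
FA = 2/20 = 0.1000
z(H) = z(0.5938) = 0.237
z(FA) = z(0.1000) = -1.282
d' = z(H) − z(FA) = 0.237 − (-1.282) = 1.519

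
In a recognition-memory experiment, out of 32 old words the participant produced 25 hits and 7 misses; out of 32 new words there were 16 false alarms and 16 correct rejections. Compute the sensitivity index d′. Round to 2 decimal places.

d′ = 0.78

H = 25/32 = 0.7812
FA = 16/32 = 0.5000
Φ⁻¹(H) = Φ⁻¹(0.7812) = 0.7763
Φ⁻¹(FA) = Φ⁻¹(0.5000) = 0.0000
d' = z(H) − z(FA) = 0.7763 − 0.0000 = 0.7763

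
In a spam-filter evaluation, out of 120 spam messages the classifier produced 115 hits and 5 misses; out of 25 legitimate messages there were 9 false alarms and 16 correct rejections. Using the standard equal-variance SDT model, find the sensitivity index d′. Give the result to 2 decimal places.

d′ = 2.09

H = 115/120 = 0.9583
FA = 9/25 = 0.3600
Φ⁻¹(H) = Φ⁻¹(0.9583) = 1.7313
Φ⁻¹(FA) = Φ⁻¹(0.3600) = -0.3585
d' = z(H) − z(FA) = 1.7313 − (-0.3585) = 2.0898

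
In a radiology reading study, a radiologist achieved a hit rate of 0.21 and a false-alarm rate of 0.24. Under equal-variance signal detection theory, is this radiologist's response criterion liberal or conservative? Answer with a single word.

conservative

z(H) = -0.806, z(FA) = -0.706
c = −½·(z(H) + z(FA)) = 0.756
c > 0 → conservative criterion (biased toward responding “no”).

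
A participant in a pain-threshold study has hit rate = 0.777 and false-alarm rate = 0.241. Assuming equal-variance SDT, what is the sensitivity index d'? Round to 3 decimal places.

d' = 1.465

z(H) = z(0.777) = 0.7621
z(FA) = z(0.241) = -0.7031
d' = z(H) − z(FA) = 0.7621 − (-0.7031) = 1.4652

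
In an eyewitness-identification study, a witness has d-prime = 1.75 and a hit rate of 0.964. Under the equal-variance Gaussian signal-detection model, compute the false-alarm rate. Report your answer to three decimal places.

false-alarm rate = 0.520

z(hit rate) = z(0.964) = 1.7991
z(FA) = z(H) − d' = 1.7991 − 1.75 = 0.0491
false-alarm rate = Φ(0.0491) = 0.5196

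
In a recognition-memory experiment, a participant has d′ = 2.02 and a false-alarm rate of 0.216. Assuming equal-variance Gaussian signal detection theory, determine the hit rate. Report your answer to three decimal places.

hit rate = 0.891

z(false-alarm rate) = z(0.216) = -0.7858
z(H) = z(FA) + d' = -0.7858 + 2.02 = 1.2342
hit rate = Φ(1.2342) = 0.8914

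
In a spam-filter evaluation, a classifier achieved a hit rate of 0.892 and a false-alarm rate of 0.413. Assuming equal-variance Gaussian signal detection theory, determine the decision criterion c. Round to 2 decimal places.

c = -0.51

z(H) = 1.2372
z(FA) = -0.2198
c = −½·[z(H) + z(FA)] = −0.5 × (1.2372 + (-0.2198)) = -0.5087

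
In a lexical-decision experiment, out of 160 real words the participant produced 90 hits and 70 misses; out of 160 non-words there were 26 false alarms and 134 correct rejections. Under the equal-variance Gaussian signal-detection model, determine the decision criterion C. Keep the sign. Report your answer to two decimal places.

H = 90/160 = 0.5625
FA = 26/160 = 0.1625
z(H) = 0.1573
z(FA) = -0.9842
c = −½·[z(H) + z(FA)] = −0.5 × (0.1573 + (-0.9842)) = 0.41345

C = 0.41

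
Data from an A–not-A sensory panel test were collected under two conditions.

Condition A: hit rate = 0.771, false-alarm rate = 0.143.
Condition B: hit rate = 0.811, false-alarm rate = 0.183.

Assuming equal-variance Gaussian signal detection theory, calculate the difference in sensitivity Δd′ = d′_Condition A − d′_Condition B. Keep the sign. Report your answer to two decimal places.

Condition A: z(0.771) = 0.742, z(0.143) = -1.067, d' = 1.809
Condition B: z(0.811) = 0.882, z(0.183) = -0.904, d' = 1.786
Δd' = d'_Condition A − d'_Condition B = 1.809 − 1.786 = 0.023
Condition A has the higher sensitivity.

Δd′ = 0.02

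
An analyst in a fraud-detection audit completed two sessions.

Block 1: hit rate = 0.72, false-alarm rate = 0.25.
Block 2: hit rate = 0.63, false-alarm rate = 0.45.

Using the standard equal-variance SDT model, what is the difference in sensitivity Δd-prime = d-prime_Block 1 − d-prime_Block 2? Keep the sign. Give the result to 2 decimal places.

Block 1: z(0.72) = 0.583, z(0.25) = -0.674, d' = 1.257
Block 2: z(0.63) = 0.332, z(0.45) = -0.126, d' = 0.458
Δd' = d'_Block 1 − d'_Block 2 = 1.257 − 0.458 = 0.799
Block 1 has the higher sensitivity.

Δd-prime = 0.80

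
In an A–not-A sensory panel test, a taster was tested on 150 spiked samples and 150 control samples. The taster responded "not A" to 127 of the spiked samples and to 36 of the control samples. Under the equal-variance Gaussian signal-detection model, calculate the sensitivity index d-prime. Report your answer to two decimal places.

H = 127/150 = 0.8467
FA = 36/150 = 0.2400
z(H) = z(0.8467) = 1.0224
z(FA) = z(0.2400) = -0.7063
d' = z(H) − z(FA) = 1.0224 − (-0.7063) = 1.7287

d-prime = 1.73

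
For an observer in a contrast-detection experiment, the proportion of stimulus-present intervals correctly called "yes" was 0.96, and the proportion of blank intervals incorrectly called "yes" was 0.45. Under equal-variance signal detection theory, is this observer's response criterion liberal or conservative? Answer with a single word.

liberal

z(H) = 1.751, z(FA) = -0.126
c = −½·(z(H) + z(FA)) = -0.8125
c < 0 → liberal criterion (biased toward responding “yes”).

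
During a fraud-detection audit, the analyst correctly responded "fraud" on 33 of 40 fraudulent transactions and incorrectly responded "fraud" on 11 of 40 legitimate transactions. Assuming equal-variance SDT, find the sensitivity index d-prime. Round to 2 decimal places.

H = 33/40 = 0.8250
FA = 11/40 = 0.2750
Φ⁻¹(H) = 0.935
Φ⁻¹(FA) = -0.598
d' = z(H) − z(FA) = 0.935 − (-0.598) = 1.533

d-prime = 1.53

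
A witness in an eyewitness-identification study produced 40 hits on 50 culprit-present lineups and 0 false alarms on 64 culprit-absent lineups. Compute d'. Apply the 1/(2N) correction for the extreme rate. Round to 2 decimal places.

The false-alarm rate is 0/64 = 0, so apply the 1/(2N) correction: FA → 1/(2·64) = 0.00781.
z(H) = z(0.80000) = 0.842
z(FA) = z(0.00781) = -2.418
d' = 0.842 − (-2.418) = 3.260

d' = 3.26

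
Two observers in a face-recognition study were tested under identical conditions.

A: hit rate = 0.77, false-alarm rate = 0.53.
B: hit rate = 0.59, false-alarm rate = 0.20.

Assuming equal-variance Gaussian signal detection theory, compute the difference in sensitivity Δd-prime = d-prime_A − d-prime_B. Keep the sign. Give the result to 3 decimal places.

Δd-prime = -0.406

A: z(0.77) = 0.7388, z(0.53) = 0.0753, d' = 0.6635
B: z(0.59) = 0.2275, z(0.20) = -0.8416, d' = 1.0691
Δd' = d'_A − d'_B = 0.6635 − 1.0691 = -0.4056
B has the higher sensitivity.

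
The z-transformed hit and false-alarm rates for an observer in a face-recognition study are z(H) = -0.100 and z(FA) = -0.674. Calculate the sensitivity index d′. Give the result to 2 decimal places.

d' = z(H) − z(FA) = -0.100 − (-0.674) = 0.574

d′ = 0.57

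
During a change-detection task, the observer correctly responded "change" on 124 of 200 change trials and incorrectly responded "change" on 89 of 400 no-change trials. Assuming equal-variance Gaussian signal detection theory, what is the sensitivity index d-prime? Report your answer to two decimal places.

d-prime = 1.07

H = 124/200 = 0.6200
FA = 89/400 = 0.2225
z(0.6200) = 0.305, z(0.2225) = -0.764
d' = z(H) − z(FA) = 0.305 − (-0.764) = 1.069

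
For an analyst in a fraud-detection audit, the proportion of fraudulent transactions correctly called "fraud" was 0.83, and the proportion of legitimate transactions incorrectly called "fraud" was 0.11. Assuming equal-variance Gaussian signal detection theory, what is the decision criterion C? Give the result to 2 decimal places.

z(H) = z(0.83) = 0.9542
z(FA) = z(0.11) = -1.2265
c = −½·[z(H) + z(FA)] = −0.5 × (0.9542 + (-1.2265)) = 0.13615
c > 0: the analyst has a conservative response bias.

C = 0.14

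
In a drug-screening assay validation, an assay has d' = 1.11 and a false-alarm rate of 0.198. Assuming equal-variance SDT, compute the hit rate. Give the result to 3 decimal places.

z(false-alarm rate) = z(0.198) = -0.8488
z(H) = z(FA) + d' = -0.8488 + 1.11 = 0.2612
hit rate = Φ(0.2612) = 0.6030

hit rate = 0.603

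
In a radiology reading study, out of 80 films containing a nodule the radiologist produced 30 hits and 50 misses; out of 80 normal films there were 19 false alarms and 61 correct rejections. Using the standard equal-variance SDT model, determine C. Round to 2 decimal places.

H = 30/80 = 0.3750
FA = 19/80 = 0.2375
Φ⁻¹(H) = -0.3186
Φ⁻¹(FA) = -0.7144
c = −½·[z(H) + z(FA)] = −0.5 × (-0.3186 + (-0.7144)) = 0.5165
c > 0: the radiologist has a conservative response bias.

C = 0.52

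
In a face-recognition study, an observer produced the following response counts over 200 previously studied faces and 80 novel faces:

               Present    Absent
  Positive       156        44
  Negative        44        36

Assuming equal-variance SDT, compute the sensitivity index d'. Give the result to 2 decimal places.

d' = 0.65

H = 156/200 = 0.7800
FA = 44/80 = 0.5500
Φ⁻¹(H) = Φ⁻¹(0.7800) = 0.7722
Φ⁻¹(FA) = Φ⁻¹(0.5500) = 0.1257
d' = z(H) − z(FA) = 0.7722 − 0.1257 = 0.6465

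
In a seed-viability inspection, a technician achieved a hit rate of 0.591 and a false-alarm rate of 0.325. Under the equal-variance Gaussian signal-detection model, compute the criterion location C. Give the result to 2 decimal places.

C = 0.11

Φ⁻¹(H) = Φ⁻¹(0.591) = 0.2301
Φ⁻¹(FA) = Φ⁻¹(0.325) = -0.4538
c = −½·[z(H) + z(FA)] = −0.5 × (0.2301 + (-0.4538)) = 0.11185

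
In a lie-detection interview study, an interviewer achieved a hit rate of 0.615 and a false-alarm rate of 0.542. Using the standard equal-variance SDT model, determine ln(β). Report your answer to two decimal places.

Φ⁻¹(0.615) = 0.292, Φ⁻¹(0.542) = 0.105
ln β = −½·[z(H)² − z(FA)²] = −0.5 × (0.085 − 0.011) = -0.037

ln β = -0.04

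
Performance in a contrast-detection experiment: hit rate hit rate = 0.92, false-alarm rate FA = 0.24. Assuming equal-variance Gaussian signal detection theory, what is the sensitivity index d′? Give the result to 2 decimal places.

d′ = 2.11

Φ⁻¹(0.92) = 1.405, Φ⁻¹(0.24) = -0.706
d' = z(H) − z(FA) = 1.405 − (-0.706) = 2.111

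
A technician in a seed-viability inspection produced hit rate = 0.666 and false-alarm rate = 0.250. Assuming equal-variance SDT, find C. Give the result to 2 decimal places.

C = 0.12

z(H) = 0.4289
z(FA) = -0.6745
c = −½·[z(H) + z(FA)] = −0.5 × (0.4289 + (-0.6745)) = 0.1228
c > 0: the technician has a conservative response bias.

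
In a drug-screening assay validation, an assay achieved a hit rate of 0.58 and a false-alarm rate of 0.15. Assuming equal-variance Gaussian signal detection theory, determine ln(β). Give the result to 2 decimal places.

ln β = 0.52

Φ⁻¹(0.58) = 0.202, Φ⁻¹(0.15) = -1.036
ln β = −½·[z(H)² − z(FA)²] = −0.5 × (0.041 − 1.073) = 0.516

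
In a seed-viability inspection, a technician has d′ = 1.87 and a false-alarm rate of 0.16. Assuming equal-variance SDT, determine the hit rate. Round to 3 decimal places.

hit rate = 0.809

z(false-alarm rate) = z(0.16) = -0.9945
z(H) = z(FA) + d' = -0.9945 + 1.87 = 0.8755
hit rate = Φ(0.8755) = 0.8093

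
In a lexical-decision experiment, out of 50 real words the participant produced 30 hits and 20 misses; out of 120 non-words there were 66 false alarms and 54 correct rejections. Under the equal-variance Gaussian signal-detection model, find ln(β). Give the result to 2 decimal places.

ln β = -0.02

H = 30/50 = 0.6000
FA = 66/120 = 0.5500
Φ⁻¹(H) = 0.253
Φ⁻¹(FA) = 0.126
ln β = −½·[z(H)² − z(FA)²] = −0.5 × (0.064 − 0.016) = -0.024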